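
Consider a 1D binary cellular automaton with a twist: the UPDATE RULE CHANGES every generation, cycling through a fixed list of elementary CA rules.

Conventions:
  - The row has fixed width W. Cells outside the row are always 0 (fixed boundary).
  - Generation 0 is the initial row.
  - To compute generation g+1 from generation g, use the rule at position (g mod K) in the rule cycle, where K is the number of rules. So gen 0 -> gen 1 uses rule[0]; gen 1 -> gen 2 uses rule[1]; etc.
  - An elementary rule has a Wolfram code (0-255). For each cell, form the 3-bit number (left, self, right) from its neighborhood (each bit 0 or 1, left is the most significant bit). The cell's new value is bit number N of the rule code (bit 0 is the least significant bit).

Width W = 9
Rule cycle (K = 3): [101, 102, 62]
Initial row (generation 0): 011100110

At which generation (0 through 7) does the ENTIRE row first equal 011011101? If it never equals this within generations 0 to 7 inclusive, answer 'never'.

Gen 0: 011100110
Gen 1 (rule 101): 000100010
Gen 2 (rule 102): 001100110
Gen 3 (rule 62): 011011101
Gen 4 (rule 101): 001100111
Gen 5 (rule 102): 010101001
Gen 6 (rule 62): 111111111
Gen 7 (rule 101): 000000001

Answer: 3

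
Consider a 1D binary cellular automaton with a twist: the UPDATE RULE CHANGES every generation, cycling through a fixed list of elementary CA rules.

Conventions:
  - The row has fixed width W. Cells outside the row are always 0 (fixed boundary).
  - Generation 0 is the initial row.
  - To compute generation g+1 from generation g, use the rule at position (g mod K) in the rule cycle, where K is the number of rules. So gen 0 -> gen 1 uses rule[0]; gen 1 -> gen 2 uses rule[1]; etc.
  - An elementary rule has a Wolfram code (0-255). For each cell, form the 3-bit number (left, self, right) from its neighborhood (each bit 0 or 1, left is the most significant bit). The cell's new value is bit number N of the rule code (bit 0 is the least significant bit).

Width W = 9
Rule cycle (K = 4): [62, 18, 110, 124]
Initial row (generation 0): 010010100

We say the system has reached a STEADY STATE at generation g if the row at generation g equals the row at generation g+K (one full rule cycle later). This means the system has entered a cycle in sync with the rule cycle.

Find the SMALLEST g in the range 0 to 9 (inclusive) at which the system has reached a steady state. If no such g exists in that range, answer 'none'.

Gen 0: 010010100
Gen 1 (rule 62): 111111110
Gen 2 (rule 18): 000000001
Gen 3 (rule 110): 000000011
Gen 4 (rule 124): 000000011
Gen 5 (rule 62): 000000110
Gen 6 (rule 18): 000001001
Gen 7 (rule 110): 000011011
Gen 8 (rule 124): 000011111
Gen 9 (rule 62): 000110000
Gen 10 (rule 18): 001001000
Gen 11 (rule 110): 011011000
Gen 12 (rule 124): 011111100
Gen 13 (rule 62): 110000010

Answer: none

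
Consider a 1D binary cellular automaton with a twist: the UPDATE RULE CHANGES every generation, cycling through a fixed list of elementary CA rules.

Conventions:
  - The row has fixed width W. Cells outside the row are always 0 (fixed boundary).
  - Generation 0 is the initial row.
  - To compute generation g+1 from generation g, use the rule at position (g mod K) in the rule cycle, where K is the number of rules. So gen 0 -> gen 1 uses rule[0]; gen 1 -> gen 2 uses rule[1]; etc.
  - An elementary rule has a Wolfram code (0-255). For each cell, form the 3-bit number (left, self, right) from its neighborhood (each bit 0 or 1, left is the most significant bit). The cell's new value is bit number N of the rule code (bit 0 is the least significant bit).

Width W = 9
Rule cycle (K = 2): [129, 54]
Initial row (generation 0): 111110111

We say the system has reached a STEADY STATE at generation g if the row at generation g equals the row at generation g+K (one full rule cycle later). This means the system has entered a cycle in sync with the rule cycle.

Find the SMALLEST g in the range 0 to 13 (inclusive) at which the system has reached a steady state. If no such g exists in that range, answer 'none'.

Gen 0: 111110111
Gen 1 (rule 129): 011100010
Gen 2 (rule 54): 100010111
Gen 3 (rule 129): 001000010
Gen 4 (rule 54): 011100111
Gen 5 (rule 129): 001000010
Gen 6 (rule 54): 011100111
Gen 7 (rule 129): 001000010
Gen 8 (rule 54): 011100111
Gen 9 (rule 129): 001000010
Gen 10 (rule 54): 011100111
Gen 11 (rule 129): 001000010
Gen 12 (rule 54): 011100111
Gen 13 (rule 129): 001000010
Gen 14 (rule 54): 011100111
Gen 15 (rule 129): 001000010

Answer: 3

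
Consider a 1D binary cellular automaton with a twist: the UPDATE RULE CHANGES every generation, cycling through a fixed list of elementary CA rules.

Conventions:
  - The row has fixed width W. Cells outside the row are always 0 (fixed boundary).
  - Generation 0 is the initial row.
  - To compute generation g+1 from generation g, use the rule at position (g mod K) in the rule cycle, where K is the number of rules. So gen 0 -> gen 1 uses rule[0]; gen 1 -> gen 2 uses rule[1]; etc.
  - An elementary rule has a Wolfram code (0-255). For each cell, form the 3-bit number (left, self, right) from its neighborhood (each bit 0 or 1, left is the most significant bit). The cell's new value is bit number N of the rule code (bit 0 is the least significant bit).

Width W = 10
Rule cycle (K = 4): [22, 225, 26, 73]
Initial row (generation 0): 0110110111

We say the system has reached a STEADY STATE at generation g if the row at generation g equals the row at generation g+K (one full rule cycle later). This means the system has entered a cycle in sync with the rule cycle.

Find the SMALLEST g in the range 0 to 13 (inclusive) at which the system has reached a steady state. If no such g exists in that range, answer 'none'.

Answer: 1

Derivation:
Gen 0: 0110110111
Gen 1 (rule 22): 1000000000
Gen 2 (rule 225): 0011111111
Gen 3 (rule 26): 0110000000
Gen 4 (rule 73): 0110111111
Gen 5 (rule 22): 1000000000
Gen 6 (rule 225): 0011111111
Gen 7 (rule 26): 0110000000
Gen 8 (rule 73): 0110111111
Gen 9 (rule 22): 1000000000
Gen 10 (rule 225): 0011111111
Gen 11 (rule 26): 0110000000
Gen 12 (rule 73): 0110111111
Gen 13 (rule 22): 1000000000
Gen 14 (rule 225): 0011111111
Gen 15 (rule 26): 0110000000
Gen 16 (rule 73): 0110111111
Gen 17 (rule 22): 1000000000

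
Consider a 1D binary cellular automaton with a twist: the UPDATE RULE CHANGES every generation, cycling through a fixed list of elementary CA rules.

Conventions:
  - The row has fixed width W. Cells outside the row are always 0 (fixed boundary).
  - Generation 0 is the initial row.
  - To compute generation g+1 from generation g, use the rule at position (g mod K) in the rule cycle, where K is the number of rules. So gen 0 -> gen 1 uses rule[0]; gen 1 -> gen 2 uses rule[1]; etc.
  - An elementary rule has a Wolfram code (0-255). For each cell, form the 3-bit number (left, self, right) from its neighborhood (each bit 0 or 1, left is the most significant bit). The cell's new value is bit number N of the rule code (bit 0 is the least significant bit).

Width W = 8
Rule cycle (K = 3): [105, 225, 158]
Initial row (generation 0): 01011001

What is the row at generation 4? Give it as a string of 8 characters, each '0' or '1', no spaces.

Gen 0: 01011001
Gen 1 (rule 105): 00111000
Gen 2 (rule 225): 10011011
Gen 3 (rule 158): 11110010
Gen 4 (rule 105): 10010000

Answer: 10010000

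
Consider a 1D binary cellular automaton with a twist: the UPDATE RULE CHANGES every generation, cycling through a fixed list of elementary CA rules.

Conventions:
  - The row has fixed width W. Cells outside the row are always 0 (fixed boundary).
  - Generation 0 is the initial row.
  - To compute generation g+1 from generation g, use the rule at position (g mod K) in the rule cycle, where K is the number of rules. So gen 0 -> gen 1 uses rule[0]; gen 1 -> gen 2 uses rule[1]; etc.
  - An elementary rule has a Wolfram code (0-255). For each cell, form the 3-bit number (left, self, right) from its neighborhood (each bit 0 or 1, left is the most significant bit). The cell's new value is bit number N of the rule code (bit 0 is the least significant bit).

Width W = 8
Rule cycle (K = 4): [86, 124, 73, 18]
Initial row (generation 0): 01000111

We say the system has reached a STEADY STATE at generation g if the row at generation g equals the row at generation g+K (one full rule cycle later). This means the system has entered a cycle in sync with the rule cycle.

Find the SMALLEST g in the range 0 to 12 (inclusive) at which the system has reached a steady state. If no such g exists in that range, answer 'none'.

Gen 0: 01000111
Gen 1 (rule 86): 11101001
Gen 2 (rule 124): 10111101
Gen 3 (rule 73): 00100100
Gen 4 (rule 18): 01011010
Gen 5 (rule 86): 11001011
Gen 6 (rule 124): 11101111
Gen 7 (rule 73): 10101001
Gen 8 (rule 18): 00000110
Gen 9 (rule 86): 00001011
Gen 10 (rule 124): 00001111
Gen 11 (rule 73): 11101001
Gen 12 (rule 18): 00000110
Gen 13 (rule 86): 00001011
Gen 14 (rule 124): 00001111
Gen 15 (rule 73): 11101001
Gen 16 (rule 18): 00000110

Answer: 8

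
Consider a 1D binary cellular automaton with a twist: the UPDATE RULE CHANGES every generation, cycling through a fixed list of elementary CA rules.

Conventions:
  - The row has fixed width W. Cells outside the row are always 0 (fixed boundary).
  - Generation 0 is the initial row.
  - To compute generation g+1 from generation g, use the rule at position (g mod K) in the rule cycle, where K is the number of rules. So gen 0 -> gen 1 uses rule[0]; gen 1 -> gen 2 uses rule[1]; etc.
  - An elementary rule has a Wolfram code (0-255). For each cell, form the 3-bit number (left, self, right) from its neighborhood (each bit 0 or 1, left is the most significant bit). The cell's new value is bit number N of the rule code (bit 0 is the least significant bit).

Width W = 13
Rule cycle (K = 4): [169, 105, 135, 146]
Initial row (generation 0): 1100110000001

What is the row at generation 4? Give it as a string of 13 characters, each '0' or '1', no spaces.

Answer: 0100011000000

Derivation:
Gen 0: 1100110000001
Gen 1 (rule 169): 1000100111100
Gen 2 (rule 105): 0010000100101
Gen 3 (rule 135): 1110111101101
Gen 4 (rule 146): 0100011000000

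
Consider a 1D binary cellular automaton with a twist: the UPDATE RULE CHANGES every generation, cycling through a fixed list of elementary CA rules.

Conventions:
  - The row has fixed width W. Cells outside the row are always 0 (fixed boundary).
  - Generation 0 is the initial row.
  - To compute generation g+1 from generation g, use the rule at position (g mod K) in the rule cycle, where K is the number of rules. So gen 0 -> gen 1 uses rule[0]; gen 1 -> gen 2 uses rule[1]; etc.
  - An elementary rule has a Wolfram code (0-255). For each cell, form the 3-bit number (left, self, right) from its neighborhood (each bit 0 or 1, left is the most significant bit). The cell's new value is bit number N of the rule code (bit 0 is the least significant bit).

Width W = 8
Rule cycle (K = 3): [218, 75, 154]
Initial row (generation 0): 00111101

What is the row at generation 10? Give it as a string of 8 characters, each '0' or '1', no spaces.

Answer: 11110000

Derivation:
Gen 0: 00111101
Gen 1 (rule 218): 01111100
Gen 2 (rule 75): 11000101
Gen 3 (rule 154): 10101000
Gen 4 (rule 218): 00000100
Gen 5 (rule 75): 11111001
Gen 6 (rule 154): 11110110
Gen 7 (rule 218): 11110111
Gen 8 (rule 75): 10010101
Gen 9 (rule 154): 01100000
Gen 10 (rule 218): 11110000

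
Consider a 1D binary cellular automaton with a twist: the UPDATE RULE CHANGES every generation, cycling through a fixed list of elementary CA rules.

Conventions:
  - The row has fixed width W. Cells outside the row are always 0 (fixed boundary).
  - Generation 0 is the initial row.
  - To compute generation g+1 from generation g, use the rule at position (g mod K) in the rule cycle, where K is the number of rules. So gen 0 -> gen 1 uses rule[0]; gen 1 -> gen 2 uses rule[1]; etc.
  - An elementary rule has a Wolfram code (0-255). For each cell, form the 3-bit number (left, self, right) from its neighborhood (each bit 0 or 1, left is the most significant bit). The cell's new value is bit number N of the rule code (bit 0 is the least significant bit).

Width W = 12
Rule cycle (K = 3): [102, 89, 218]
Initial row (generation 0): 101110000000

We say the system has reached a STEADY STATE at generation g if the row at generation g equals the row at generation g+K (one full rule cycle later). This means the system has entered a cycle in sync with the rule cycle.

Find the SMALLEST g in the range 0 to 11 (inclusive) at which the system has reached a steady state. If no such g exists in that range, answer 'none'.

Gen 0: 101110000000
Gen 1 (rule 102): 110010000000
Gen 2 (rule 89): 111001111111
Gen 3 (rule 218): 111111111111
Gen 4 (rule 102): 000000000001
Gen 5 (rule 89): 111111111100
Gen 6 (rule 218): 111111111110
Gen 7 (rule 102): 000000000010
Gen 8 (rule 89): 111111111001
Gen 9 (rule 218): 111111111110
Gen 10 (rule 102): 000000000010
Gen 11 (rule 89): 111111111001
Gen 12 (rule 218): 111111111110
Gen 13 (rule 102): 000000000010
Gen 14 (rule 89): 111111111001

Answer: 6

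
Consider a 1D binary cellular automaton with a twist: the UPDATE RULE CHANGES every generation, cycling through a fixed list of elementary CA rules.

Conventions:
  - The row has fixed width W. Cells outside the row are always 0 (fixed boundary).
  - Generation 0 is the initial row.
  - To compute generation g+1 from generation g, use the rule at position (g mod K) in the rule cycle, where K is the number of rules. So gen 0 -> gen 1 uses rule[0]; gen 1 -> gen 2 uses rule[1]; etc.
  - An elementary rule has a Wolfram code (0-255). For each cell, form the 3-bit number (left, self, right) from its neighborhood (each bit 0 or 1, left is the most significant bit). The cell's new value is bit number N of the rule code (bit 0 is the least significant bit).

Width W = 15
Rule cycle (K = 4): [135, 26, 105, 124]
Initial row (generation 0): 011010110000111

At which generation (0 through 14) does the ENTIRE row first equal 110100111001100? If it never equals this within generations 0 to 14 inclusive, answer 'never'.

Answer: 13

Derivation:
Gen 0: 011010110000111
Gen 1 (rule 135): 100010000111010
Gen 2 (rule 26): 010101001100001
Gen 3 (rule 105): 001010001101100
Gen 4 (rule 124): 001111001111110
Gen 5 (rule 135): 110110010111100
Gen 6 (rule 26): 100101100100010
Gen 7 (rule 105): 000011100001000
Gen 8 (rule 124): 000010110001100
Gen 9 (rule 135): 111110000110001
Gen 10 (rule 26): 100001001101010
Gen 11 (rule 105): 001100001110100
Gen 12 (rule 124): 001110001011110
Gen 13 (rule 135): 110100111001100
Gen 14 (rule 26): 100011100111010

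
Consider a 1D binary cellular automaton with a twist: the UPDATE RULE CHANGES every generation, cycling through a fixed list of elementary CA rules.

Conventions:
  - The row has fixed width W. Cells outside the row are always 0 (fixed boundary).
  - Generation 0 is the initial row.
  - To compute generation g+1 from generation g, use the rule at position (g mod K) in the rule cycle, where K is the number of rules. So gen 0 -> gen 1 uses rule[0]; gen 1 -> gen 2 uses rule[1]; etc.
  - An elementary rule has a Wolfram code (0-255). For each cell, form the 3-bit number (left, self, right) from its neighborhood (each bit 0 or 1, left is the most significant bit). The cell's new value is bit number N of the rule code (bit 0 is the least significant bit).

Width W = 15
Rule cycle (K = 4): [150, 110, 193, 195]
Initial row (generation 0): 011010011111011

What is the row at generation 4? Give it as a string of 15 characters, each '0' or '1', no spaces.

Gen 0: 011010011111011
Gen 1 (rule 150): 100011101110000
Gen 2 (rule 110): 100110111010000
Gen 3 (rule 193): 000010011000111
Gen 4 (rule 195): 111100101011011

Answer: 111100101011011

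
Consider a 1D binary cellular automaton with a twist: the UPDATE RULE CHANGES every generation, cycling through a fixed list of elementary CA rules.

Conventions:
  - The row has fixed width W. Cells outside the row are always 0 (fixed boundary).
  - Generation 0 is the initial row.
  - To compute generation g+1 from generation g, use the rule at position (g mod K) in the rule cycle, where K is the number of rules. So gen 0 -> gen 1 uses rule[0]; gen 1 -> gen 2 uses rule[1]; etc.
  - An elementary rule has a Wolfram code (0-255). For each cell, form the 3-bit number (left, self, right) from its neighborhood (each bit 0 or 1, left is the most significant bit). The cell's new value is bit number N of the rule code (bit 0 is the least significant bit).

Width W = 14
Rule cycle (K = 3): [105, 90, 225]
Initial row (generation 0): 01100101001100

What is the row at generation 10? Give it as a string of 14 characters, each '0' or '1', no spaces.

Gen 0: 01100101001100
Gen 1 (rule 105): 01100010001101
Gen 2 (rule 90): 11110101011100
Gen 3 (rule 225): 01111010101101
Gen 4 (rule 105): 01001101011110
Gen 5 (rule 90): 10111100010011
Gen 6 (rule 225): 01011101000001
Gen 7 (rule 105): 00110110011100
Gen 8 (rule 90): 01110111110110
Gen 9 (rule 225): 00111011111010
Gen 10 (rule 105): 10101110001100

Answer: 10101110001100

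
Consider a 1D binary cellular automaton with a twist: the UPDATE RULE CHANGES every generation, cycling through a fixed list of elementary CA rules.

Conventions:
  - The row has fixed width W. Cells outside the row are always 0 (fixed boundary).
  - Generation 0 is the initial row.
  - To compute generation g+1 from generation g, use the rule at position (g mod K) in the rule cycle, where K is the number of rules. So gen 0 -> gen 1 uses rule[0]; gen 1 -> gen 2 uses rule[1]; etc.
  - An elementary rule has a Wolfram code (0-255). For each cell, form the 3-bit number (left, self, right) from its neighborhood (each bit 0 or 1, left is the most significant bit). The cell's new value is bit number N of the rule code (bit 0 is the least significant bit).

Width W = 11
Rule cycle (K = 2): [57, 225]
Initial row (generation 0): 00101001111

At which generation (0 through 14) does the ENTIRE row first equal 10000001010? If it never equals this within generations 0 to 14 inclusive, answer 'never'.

Gen 0: 00101001111
Gen 1 (rule 57): 10010101000
Gen 2 (rule 225): 00001010011
Gen 3 (rule 57): 11100101010
Gen 4 (rule 225): 01100010100
Gen 5 (rule 57): 01011001011
Gen 6 (rule 225): 00101000101
Gen 7 (rule 57): 10010110010
Gen 8 (rule 225): 00001010000
Gen 9 (rule 57): 11100101111
Gen 10 (rule 225): 01100010111
Gen 11 (rule 57): 01011001100
Gen 12 (rule 225): 00101000101
Gen 13 (rule 57): 10010110010
Gen 14 (rule 225): 00001010000

Answer: never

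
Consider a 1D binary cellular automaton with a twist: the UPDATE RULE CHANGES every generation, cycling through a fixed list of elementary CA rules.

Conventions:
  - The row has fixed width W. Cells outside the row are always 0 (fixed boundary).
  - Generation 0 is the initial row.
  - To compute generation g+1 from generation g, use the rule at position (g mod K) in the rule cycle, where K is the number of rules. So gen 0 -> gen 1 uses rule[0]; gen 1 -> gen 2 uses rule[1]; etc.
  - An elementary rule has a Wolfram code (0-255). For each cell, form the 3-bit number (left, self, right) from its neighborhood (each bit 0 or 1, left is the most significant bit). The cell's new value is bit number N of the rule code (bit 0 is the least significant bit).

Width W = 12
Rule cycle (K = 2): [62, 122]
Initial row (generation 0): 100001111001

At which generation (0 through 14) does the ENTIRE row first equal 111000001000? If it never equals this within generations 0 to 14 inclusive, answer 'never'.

Gen 0: 100001111001
Gen 1 (rule 62): 110011000111
Gen 2 (rule 122): 111111101101
Gen 3 (rule 62): 100000011011
Gen 4 (rule 122): 010000111111
Gen 5 (rule 62): 111001100000
Gen 6 (rule 122): 101111110000
Gen 7 (rule 62): 111000001000
Gen 8 (rule 122): 101100010100
Gen 9 (rule 62): 111010111110
Gen 10 (rule 122): 101101100011
Gen 11 (rule 62): 111011010110
Gen 12 (rule 122): 101111101111
Gen 13 (rule 62): 111000011000
Gen 14 (rule 122): 101100111100

Answer: 7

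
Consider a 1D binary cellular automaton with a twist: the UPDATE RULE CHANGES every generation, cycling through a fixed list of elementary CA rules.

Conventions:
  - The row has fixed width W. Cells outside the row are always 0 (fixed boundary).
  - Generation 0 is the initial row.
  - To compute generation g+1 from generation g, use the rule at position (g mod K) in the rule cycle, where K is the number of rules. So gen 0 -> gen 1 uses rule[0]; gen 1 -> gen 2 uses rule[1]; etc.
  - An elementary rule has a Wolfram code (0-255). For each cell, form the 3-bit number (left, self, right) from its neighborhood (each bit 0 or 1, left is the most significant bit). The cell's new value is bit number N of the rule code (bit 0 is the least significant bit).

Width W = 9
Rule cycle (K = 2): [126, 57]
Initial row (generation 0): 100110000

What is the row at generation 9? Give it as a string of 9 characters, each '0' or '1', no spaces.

Answer: 111000001

Derivation:
Gen 0: 100110000
Gen 1 (rule 126): 111111000
Gen 2 (rule 57): 100000111
Gen 3 (rule 126): 110001101
Gen 4 (rule 57): 101101010
Gen 5 (rule 126): 111111111
Gen 6 (rule 57): 100000000
Gen 7 (rule 126): 110000000
Gen 8 (rule 57): 101111111
Gen 9 (rule 126): 111000001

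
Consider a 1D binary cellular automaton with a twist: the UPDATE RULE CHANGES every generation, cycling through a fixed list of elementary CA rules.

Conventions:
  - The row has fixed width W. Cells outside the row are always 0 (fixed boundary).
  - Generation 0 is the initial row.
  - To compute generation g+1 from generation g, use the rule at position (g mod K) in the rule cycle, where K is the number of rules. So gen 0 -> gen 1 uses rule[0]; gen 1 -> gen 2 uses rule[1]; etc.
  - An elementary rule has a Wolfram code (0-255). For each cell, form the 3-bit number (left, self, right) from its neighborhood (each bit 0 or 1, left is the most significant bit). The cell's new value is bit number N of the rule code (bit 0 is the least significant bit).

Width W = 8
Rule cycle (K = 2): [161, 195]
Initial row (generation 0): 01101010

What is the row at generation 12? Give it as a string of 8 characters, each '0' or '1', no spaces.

Answer: 11011101

Derivation:
Gen 0: 01101010
Gen 1 (rule 161): 00010100
Gen 2 (rule 195): 11100001
Gen 3 (rule 161): 01001100
Gen 4 (rule 195): 10010101
Gen 5 (rule 161): 00001010
Gen 6 (rule 195): 11110000
Gen 7 (rule 161): 01100111
Gen 8 (rule 195): 10101011
Gen 9 (rule 161): 01010100
Gen 10 (rule 195): 10000001
Gen 11 (rule 161): 00111100
Gen 12 (rule 195): 11011101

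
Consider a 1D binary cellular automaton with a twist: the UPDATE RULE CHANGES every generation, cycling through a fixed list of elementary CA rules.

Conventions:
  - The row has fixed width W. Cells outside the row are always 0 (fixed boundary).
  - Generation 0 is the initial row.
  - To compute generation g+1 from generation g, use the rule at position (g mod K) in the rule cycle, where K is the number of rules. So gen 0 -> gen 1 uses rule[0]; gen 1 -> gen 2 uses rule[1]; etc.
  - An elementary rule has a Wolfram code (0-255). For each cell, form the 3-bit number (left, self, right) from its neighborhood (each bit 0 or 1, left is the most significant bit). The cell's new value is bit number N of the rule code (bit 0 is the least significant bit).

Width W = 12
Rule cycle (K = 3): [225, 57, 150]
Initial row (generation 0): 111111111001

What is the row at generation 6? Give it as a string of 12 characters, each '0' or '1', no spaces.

Answer: 110001111100

Derivation:
Gen 0: 111111111001
Gen 1 (rule 225): 011111111000
Gen 2 (rule 57): 010000000111
Gen 3 (rule 150): 111000001010
Gen 4 (rule 225): 011011100100
Gen 5 (rule 57): 010110010011
Gen 6 (rule 150): 110001111100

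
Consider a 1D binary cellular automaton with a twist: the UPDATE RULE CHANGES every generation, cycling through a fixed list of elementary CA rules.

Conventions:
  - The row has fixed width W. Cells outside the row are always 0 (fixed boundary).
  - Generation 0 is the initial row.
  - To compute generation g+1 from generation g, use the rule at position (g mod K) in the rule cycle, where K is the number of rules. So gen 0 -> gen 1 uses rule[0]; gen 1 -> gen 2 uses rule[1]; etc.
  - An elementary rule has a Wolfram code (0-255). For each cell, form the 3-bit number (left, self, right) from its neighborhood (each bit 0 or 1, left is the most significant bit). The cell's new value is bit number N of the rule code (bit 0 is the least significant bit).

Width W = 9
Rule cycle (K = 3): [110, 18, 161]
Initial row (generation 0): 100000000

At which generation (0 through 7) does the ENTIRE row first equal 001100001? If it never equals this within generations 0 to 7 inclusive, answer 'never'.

Answer: 4

Derivation:
Gen 0: 100000000
Gen 1 (rule 110): 100000000
Gen 2 (rule 18): 010000000
Gen 3 (rule 161): 000111111
Gen 4 (rule 110): 001100001
Gen 5 (rule 18): 010010010
Gen 6 (rule 161): 000000000
Gen 7 (rule 110): 000000000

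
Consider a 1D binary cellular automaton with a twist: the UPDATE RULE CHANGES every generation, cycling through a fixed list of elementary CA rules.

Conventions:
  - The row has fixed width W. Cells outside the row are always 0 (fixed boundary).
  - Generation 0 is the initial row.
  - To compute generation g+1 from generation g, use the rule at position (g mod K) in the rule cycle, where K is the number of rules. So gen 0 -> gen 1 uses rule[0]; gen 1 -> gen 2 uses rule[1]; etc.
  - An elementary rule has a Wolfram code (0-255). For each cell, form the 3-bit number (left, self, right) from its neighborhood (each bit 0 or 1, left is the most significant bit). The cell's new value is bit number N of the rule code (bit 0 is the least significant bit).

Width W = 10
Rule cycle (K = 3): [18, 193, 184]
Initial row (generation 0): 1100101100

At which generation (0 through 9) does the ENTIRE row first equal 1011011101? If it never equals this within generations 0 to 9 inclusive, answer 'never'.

Gen 0: 1100101100
Gen 1 (rule 18): 0011000010
Gen 2 (rule 193): 1001011000
Gen 3 (rule 184): 0100110100
Gen 4 (rule 18): 1011000010
Gen 5 (rule 193): 0001011000
Gen 6 (rule 184): 0000110100
Gen 7 (rule 18): 0001000010
Gen 8 (rule 193): 1100011000
Gen 9 (rule 184): 1010010100

Answer: never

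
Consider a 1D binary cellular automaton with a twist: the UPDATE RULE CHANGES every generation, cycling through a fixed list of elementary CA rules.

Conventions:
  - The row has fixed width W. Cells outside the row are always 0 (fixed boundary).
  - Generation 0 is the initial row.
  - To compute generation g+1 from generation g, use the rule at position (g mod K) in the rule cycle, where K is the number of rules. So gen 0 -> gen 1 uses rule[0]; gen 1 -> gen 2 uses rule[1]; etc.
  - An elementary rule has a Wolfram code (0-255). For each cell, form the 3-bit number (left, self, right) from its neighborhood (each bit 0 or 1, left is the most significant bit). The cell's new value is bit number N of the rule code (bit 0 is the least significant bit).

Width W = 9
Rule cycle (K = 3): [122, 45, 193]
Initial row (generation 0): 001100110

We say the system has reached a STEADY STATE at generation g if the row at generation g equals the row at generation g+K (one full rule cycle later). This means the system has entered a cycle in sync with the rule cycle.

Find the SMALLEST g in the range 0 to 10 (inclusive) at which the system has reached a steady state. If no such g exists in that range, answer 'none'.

Gen 0: 001100110
Gen 1 (rule 122): 011111111
Gen 2 (rule 45): 010000000
Gen 3 (rule 193): 000111111
Gen 4 (rule 122): 001100001
Gen 5 (rule 45): 101001101
Gen 6 (rule 193): 000000100
Gen 7 (rule 122): 000001010
Gen 8 (rule 45): 111101110
Gen 9 (rule 193): 011100110
Gen 10 (rule 122): 110111111
Gen 11 (rule 45): 101100000
Gen 12 (rule 193): 000101111
Gen 13 (rule 122): 001011001

Answer: none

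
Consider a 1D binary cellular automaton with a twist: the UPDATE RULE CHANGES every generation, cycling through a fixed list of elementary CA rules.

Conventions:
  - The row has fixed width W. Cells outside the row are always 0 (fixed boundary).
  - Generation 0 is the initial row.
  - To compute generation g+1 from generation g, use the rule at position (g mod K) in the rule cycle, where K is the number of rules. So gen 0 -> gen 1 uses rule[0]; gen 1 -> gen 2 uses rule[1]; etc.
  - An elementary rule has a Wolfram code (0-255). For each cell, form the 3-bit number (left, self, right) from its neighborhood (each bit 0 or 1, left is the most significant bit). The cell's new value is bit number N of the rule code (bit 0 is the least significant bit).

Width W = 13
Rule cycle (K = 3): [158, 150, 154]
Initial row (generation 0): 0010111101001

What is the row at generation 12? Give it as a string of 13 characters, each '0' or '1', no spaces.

Answer: 1110101011101

Derivation:
Gen 0: 0010111101001
Gen 1 (rule 158): 0110111001111
Gen 2 (rule 150): 1000010110110
Gen 3 (rule 154): 0100100100101
Gen 4 (rule 158): 1111111111101
Gen 5 (rule 150): 0111111111001
Gen 6 (rule 154): 1111111110110
Gen 7 (rule 158): 1111111100101
Gen 8 (rule 150): 0111111011101
Gen 9 (rule 154): 1111110011000
Gen 10 (rule 158): 1111101110100
Gen 11 (rule 150): 0111000100110
Gen 12 (rule 154): 1110101011101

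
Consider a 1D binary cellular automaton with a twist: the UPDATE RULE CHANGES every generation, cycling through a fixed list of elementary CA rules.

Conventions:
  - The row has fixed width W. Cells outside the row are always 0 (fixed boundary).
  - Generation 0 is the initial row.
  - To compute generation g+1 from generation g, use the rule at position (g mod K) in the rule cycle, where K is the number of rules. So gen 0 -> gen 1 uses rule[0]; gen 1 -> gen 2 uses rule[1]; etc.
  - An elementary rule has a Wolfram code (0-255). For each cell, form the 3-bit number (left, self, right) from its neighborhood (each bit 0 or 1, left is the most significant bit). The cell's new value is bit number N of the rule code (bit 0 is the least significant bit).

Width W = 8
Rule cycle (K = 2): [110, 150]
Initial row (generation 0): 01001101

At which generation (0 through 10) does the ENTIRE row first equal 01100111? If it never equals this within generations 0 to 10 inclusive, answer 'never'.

Answer: 5

Derivation:
Gen 0: 01001101
Gen 1 (rule 110): 11011111
Gen 2 (rule 150): 00001110
Gen 3 (rule 110): 00011010
Gen 4 (rule 150): 00100011
Gen 5 (rule 110): 01100111
Gen 6 (rule 150): 10011010
Gen 7 (rule 110): 10111110
Gen 8 (rule 150): 10011101
Gen 9 (rule 110): 10110111
Gen 10 (rule 150): 10000010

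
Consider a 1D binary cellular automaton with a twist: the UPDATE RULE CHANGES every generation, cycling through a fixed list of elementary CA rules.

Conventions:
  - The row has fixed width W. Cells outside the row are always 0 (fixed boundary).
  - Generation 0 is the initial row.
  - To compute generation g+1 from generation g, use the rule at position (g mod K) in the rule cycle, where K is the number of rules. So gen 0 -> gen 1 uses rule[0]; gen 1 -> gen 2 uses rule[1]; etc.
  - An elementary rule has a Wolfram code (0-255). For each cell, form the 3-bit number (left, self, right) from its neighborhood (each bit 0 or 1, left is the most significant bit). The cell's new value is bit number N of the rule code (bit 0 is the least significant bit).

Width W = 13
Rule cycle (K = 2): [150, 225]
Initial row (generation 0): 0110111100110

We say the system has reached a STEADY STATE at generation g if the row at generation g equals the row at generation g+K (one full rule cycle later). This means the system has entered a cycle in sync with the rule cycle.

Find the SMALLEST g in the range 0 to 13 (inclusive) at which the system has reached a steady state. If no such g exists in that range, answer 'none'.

Answer: none

Derivation:
Gen 0: 0110111100110
Gen 1 (rule 150): 1000011011001
Gen 2 (rule 225): 0011001101000
Gen 3 (rule 150): 0100110001100
Gen 4 (rule 225): 0000010100101
Gen 5 (rule 150): 0000110111101
Gen 6 (rule 225): 1110011011110
Gen 7 (rule 150): 0101100001101
Gen 8 (rule 225): 0010101100110
Gen 9 (rule 150): 0110100011001
Gen 10 (rule 225): 0011001001000
Gen 11 (rule 150): 0100111111100
Gen 12 (rule 225): 0000011111101
Gen 13 (rule 150): 0000101111001
Gen 14 (rule 225): 1110010111000
Gen 15 (rule 150): 0101110010100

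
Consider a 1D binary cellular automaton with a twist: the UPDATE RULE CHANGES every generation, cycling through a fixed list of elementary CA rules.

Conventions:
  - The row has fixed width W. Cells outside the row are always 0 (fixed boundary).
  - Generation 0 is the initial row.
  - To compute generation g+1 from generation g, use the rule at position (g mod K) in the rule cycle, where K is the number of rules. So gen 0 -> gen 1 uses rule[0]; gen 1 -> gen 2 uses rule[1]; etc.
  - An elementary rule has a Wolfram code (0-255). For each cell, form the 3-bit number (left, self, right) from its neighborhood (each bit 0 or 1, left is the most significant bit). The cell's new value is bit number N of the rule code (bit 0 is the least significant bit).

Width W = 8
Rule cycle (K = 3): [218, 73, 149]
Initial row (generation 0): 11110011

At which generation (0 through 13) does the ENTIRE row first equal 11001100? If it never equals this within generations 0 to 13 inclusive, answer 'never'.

Gen 0: 11110011
Gen 1 (rule 218): 11111111
Gen 2 (rule 73): 10000001
Gen 3 (rule 149): 11111101
Gen 4 (rule 218): 11111100
Gen 5 (rule 73): 10000101
Gen 6 (rule 149): 11110101
Gen 7 (rule 218): 11110000
Gen 8 (rule 73): 10010111
Gen 9 (rule 149): 11010010
Gen 10 (rule 218): 11001101
Gen 11 (rule 73): 11001100
Gen 12 (rule 149): 00100011
Gen 13 (rule 218): 01010111

Answer: 11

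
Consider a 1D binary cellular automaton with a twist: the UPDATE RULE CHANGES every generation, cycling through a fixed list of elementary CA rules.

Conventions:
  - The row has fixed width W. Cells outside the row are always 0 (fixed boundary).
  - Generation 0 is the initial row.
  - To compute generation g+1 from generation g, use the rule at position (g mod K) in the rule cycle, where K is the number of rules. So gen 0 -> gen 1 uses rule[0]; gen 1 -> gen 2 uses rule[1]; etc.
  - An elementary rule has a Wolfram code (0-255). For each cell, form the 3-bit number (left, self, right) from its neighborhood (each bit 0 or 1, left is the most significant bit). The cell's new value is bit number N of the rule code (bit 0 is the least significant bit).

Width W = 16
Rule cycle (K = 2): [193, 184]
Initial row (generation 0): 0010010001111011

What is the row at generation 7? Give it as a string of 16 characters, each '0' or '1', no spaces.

Gen 0: 0010010001111011
Gen 1 (rule 193): 1000000100111001
Gen 2 (rule 184): 0100000010110100
Gen 3 (rule 193): 0001111000010001
Gen 4 (rule 184): 0001110100001000
Gen 5 (rule 193): 1100110001100011
Gen 6 (rule 184): 1010101001010010
Gen 7 (rule 193): 0000000000000000

Answer: 0000000000000000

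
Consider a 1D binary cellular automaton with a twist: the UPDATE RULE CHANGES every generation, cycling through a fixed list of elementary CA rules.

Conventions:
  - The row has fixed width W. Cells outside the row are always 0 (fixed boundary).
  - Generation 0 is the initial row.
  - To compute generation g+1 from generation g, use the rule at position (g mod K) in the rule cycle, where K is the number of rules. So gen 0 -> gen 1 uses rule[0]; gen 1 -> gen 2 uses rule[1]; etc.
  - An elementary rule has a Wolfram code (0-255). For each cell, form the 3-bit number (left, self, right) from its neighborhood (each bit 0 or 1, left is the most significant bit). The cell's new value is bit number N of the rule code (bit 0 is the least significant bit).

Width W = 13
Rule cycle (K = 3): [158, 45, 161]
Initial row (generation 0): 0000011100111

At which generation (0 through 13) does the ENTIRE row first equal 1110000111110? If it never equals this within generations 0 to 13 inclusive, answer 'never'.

Gen 0: 0000011100111
Gen 1 (rule 158): 0000111011110
Gen 2 (rule 45): 1110100110000
Gen 3 (rule 161): 0101000000111
Gen 4 (rule 158): 1101100001110
Gen 5 (rule 45): 1011001101000
Gen 6 (rule 161): 0100000010011
Gen 7 (rule 158): 1110000111110
Gen 8 (rule 45): 1000110100000
Gen 9 (rule 161): 0010001001111
Gen 10 (rule 158): 0111011111110
Gen 11 (rule 45): 0100110000000
Gen 12 (rule 161): 0000000111111
Gen 13 (rule 158): 0000001111110

Answer: 7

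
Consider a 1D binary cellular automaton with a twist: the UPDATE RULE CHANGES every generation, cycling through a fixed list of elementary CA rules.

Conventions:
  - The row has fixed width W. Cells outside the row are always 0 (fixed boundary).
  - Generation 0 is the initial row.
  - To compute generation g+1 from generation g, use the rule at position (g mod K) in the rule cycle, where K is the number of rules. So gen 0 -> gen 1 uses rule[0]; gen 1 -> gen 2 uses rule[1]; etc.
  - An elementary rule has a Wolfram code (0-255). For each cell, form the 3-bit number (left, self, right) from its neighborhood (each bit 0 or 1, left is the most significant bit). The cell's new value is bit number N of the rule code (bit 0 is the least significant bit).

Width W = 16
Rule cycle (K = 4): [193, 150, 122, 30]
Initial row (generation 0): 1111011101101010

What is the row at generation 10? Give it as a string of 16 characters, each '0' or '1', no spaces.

Gen 0: 1111011101101010
Gen 1 (rule 193): 0111001100100000
Gen 2 (rule 150): 1010110011110000
Gen 3 (rule 122): 0101111110011000
Gen 4 (rule 30): 1101000001110100
Gen 5 (rule 193): 0100011100110001
Gen 6 (rule 150): 1110101011001011
Gen 7 (rule 122): 1011010111110111
Gen 8 (rule 30): 1010010100000100
Gen 9 (rule 193): 0000000001110001
Gen 10 (rule 150): 0000000010101011

Answer: 0000000010101011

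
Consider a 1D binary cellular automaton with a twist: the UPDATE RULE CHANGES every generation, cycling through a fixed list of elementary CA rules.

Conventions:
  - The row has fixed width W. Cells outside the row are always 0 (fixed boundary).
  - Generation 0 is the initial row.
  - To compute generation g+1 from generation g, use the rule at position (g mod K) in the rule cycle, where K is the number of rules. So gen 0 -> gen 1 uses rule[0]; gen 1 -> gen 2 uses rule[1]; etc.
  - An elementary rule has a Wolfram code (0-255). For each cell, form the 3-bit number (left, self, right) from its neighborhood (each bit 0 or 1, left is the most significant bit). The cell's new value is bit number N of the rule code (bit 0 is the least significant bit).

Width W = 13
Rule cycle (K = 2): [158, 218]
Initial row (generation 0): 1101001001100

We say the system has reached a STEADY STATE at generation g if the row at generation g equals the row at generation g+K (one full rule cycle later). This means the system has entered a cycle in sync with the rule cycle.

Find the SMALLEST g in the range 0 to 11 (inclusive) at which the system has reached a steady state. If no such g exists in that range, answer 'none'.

Gen 0: 1101001001100
Gen 1 (rule 158): 1001111111010
Gen 2 (rule 218): 0111111111001
Gen 3 (rule 158): 1111111110111
Gen 4 (rule 218): 1111111110111
Gen 5 (rule 158): 1111111100110
Gen 6 (rule 218): 1111111111111
Gen 7 (rule 158): 1111111111110
Gen 8 (rule 218): 1111111111111
Gen 9 (rule 158): 1111111111110
Gen 10 (rule 218): 1111111111111
Gen 11 (rule 158): 1111111111110
Gen 12 (rule 218): 1111111111111
Gen 13 (rule 158): 1111111111110

Answer: 6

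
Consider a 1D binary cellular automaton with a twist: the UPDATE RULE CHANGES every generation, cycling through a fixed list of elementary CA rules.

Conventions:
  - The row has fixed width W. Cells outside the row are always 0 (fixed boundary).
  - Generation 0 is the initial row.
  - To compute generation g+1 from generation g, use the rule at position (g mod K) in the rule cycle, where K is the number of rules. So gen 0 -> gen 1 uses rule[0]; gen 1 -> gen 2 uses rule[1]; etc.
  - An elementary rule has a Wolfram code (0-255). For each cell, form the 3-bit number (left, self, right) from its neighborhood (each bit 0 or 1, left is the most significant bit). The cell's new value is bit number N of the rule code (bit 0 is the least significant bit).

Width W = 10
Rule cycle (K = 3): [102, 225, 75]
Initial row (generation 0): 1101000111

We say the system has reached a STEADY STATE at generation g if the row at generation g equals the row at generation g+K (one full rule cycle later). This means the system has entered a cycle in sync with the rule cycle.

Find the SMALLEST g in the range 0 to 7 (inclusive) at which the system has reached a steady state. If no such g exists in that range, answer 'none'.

Answer: none

Derivation:
Gen 0: 1101000111
Gen 1 (rule 102): 0111001001
Gen 2 (rule 225): 0011000000
Gen 3 (rule 75): 1111011111
Gen 4 (rule 102): 0001100001
Gen 5 (rule 225): 1100101100
Gen 6 (rule 75): 1101001101
Gen 7 (rule 102): 0111010111
Gen 8 (rule 225): 0011101011
Gen 9 (rule 75): 1110100011
Gen 10 (rule 102): 0011100101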